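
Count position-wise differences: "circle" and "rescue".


Comparing character by character (same length = 6):
  Pos 0: 'c' vs 'r' !=
  Pos 1: 'i' vs 'e' !=
  Pos 2: 'r' vs 's' !=
  Pos 3: 'c' vs 'c' =
  Pos 4: 'l' vs 'u' !=
  Pos 5: 'e' vs 'e' =
Hamming distance = 4


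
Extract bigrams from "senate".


Word: "senate" (length 6)
Number of bigrams = 6 - 2 + 1 = 5
  Position 0: "se"
  Position 1: "en"
  Position 2: "na"
  Position 3: "at"
  Position 4: "te"
Bigrams = "se", "en", "na", "at", "te"


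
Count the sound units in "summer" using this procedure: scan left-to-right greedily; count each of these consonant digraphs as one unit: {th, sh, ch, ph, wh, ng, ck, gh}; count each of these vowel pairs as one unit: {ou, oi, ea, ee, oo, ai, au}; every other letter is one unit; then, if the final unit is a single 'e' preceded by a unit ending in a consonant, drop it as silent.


Word: "summer" (6 letters)
Left-to-right scan:
  (1) 's' (letter)
  (2) 'u' (letter)
  (3) 'm' (letter)
  (4) 'm' (letter)
  (5) 'e' (letter)
  (6) 'r' (letter)
Units from scan: 6
Sound units = 6 units


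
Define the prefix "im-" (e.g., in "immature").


Prefix: im-
Example: immature (im- + mature)
Meaning = not / into


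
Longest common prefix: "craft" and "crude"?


Word 1: "craft"
Word 2: "crude"
Comparing from start:
  Pos 0: 'c' == 'c'
  Pos 1: 'r' == 'r'
  Pos 2: 'a' != 'u' (stop)
LCP = "cr" (length 2)


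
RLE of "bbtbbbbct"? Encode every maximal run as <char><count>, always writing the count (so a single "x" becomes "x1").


String: "bbtbbbbct"
Scanning for consecutive runs:
  'b' x 2
  't' x 1
  'b' x 4
  'c' x 1
  't' x 1
RLE = "b2t1b4c1t1"


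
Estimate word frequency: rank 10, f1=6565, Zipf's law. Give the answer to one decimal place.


Zipf's law: f(r) = f(1) / r
f(1) = 6565
f(10) = 6565 / 10
= 656.5 occurrences


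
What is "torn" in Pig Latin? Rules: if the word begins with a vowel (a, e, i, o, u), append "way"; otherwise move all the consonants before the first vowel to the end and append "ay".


Word: "torn"
Starts with consonant(s) → move to end, add 'ay'
Consonant cluster: "t"
Pig Latin = "orntay"


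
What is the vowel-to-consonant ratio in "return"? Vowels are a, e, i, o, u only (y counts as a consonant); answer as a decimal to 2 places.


Word: "return"
Vowels (a,e,i,o,u): 2
Consonants: 4
Ratio = 2/4
= 0.50


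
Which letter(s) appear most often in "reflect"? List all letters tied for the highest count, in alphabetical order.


Word: "reflect"
Letter counts:
  'c': 1
  'e': 2
  'f': 1
  'l': 1
  'r': 1
  't': 1
Maximum count = 2
Most frequent = 'e' (2 times each)


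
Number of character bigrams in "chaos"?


Word: "chaos" (length 5)
Number of 2-grams = length - 2 + 1 = 5 - 2 + 1
= 4


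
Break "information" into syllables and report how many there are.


Word: "information"
Syllable breakdown: in | for | ma | tion
Counting: 4 parts
= 4 syllables


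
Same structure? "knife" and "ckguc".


Pattern of "knife": [0, 1, 2, 3, 4]
Pattern of "ckguc": [0, 1, 2, 3, 0]
Patterns do not match
Same pattern = No


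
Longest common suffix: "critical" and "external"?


Word 1: "critical"
Word 2: "external"
Comparing from end:
  Pos -1: 'l' == 'l'
  Pos -2: 'a' == 'a'
  Pos -3: 'c' != 'n' (stop)
LCS = "al" (length 2)


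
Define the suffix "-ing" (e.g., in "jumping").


Suffix: -ing
Example: jumping (jump + -ing)
Meaning = present participle


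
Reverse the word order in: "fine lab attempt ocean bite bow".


Original: "fine lab attempt ocean bite bow"
Words (1..n): fine | lab | attempt | ocean | bite | bow
Reversed (n..1): bow | bite | ocean | attempt | lab | fine
Result = "bow bite ocean attempt lab fine"


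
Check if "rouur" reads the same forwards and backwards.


Word: "rouur"
Reversed: "ruuor"
Forward == Backward? rouur != ruuor
Palindrome = No


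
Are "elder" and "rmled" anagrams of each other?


Word 1: "elder" → sorted: deelr
Word 2: "rmled" → sorted: delmr
Same letters? deelr != delmr
Anagram = No


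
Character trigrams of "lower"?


Word: "lower" (length 5)
Number of trigrams = 5 - 3 + 1 = 3
  Position 0: "low"
  Position 1: "owe"
  Position 2: "wer"
Trigrams = "low", "owe", "wer"


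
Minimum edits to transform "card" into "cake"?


Word 1: "card" (length 4)
Word 2: "cake" (length 4)
One optimal edit sequence (insert/delete/substitute each cost 1):
  1. keep 'c'
  2. keep 'a'
  3. substitute 'r' -> 'k'  (+1)
  4. substitute 'd' -> 'e'  (+1)
Total edit operations: 2
Edit distance = 2


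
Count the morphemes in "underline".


Word: "underline"
Morphemes: under- + line
Each morpheme carries meaning
= 2 morphemes


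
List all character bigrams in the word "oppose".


Word: "oppose" (length 6)
Number of bigrams = 6 - 2 + 1 = 5
  Position 0: "op"
  Position 1: "pp"
  Position 2: "po"
  Position 3: "os"
  Position 4: "se"
Bigrams = "op", "pp", "po", "os", "se"


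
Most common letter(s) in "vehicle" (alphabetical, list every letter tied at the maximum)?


Word: "vehicle"
Letter counts:
  'c': 1
  'e': 2
  'h': 1
  'i': 1
  'l': 1
  'v': 1
Maximum count = 2
Most frequent = 'e' (2 times each)


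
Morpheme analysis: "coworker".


Word: "coworker"
Morphemes: co- + work + -er
Each morpheme carries meaning
= 3 morphemes


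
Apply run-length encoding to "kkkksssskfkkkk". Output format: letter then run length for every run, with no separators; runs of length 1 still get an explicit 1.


String: "kkkksssskfkkkk"
Scanning for consecutive runs:
  'k' x 4
  's' x 4
  'k' x 1
  'f' x 1
  'k' x 4
RLE = "k4s4k1f1k4"


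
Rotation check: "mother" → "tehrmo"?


Word: "mother", Candidate: "tehrmo"
Method: check if candidate is substring of word+word
"mothermother" contains "tehrmo"? No
Is rotation = No


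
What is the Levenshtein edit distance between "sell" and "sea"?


Word 1: "sell" (length 4)
Word 2: "sea" (length 3)
One optimal edit sequence (insert/delete/substitute each cost 1):
  1. keep 's'
  2. keep 'e'
  3. delete 'l'  (+1)
  4. substitute 'l' -> 'a'  (+1)
Total edit operations: 2
Edit distance = 2


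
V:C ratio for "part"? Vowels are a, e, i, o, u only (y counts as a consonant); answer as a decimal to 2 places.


Word: "part"
Vowels (a,e,i,o,u): 1
Consonants: 3
Ratio = 1/3
= 0.33


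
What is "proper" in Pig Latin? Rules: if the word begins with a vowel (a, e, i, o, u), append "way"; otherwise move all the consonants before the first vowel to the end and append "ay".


Word: "proper"
Starts with consonant(s) → move to end, add 'ay'
Consonant cluster: "pr"
Pig Latin = "operpray"


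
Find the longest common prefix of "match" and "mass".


Word 1: "match"
Word 2: "mass"
Comparing from start:
  Pos 0: 'm' == 'm'
  Pos 1: 'a' == 'a'
  Pos 2: 't' != 's' (stop)
LCP = "ma" (length 2)


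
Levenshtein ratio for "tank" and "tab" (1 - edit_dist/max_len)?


Word 1: "tank" (length 4)
Word 2: "tab" (length 3)
One optimal edit sequence:
  1. keep 't'
  2. keep 'a'
  3. delete 'n'  (+1)
  4. substitute 'k' -> 'b'  (+1)
Edit distance = 2
Max length = max(4, 3) = 4
Similarity = 1 - 2/4
= 0.5000


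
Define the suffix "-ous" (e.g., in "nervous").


Suffix: -ous
Example: nervous = nerve + -ous, with a spelling change
Meaning = having quality of


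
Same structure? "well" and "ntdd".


Pattern of "well": [0, 1, 2, 2]
Pattern of "ntdd": [0, 1, 2, 2]
Patterns match
Same pattern = Yes


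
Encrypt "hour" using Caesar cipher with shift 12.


Word: "hour"
Shift: 12
Each letter → (letter + shift) mod 26:
  'h' (7) + 12 = 19 → 't'
  'o' (14) + 12 = 0 → 'a'
  'u' (20) + 12 = 6 → 'g'
  'r' (17) + 12 = 3 → 'd'
Result = "tagd"


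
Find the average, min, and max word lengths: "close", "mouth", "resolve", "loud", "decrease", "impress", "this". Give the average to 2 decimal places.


Lengths: "close"=5, "mouth"=5, "resolve"=7, "loud"=4, "decrease"=8, "impress"=7, "this"=4
Sum = 40, Count = 7
Average = 40/7 = 5.71
= avg=5.71, min=4, max=8


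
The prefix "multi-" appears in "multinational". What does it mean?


Prefix: multi-
Example: multinational (multi- + national)
Meaning = many


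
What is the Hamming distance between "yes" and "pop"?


Comparing character by character (same length = 3):
  Pos 0: 'y' vs 'p' !=
  Pos 1: 'e' vs 'o' !=
  Pos 2: 's' vs 'p' !=
Hamming distance = 3


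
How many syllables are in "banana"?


Word: "banana"
Syllable breakdown: ba / na / na
Counting: 3 parts
= 3 syllables


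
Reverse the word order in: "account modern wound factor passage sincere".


Original: "account modern wound factor passage sincere"
Words (1..n): account | modern | wound | factor | passage | sincere
Reversed (n..1): sincere | passage | factor | wound | modern | account
Result = "sincere passage factor wound modern account"


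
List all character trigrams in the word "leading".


Word: "leading" (length 7)
Number of trigrams = 7 - 3 + 1 = 5
  Position 0: "lea"
  Position 1: "ead"
  Position 2: "adi"
  Position 3: "din"
  Position 4: "ing"
Trigrams = "lea", "ead", "adi", "din", "ing"


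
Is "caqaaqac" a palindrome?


Word: "caqaaqac"
Reversed: "caqaaqac"
Forward == Backward? caqaaqac == caqaaqac
Palindrome = Yes


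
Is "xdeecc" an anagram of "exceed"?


Word 1: "exceed" → sorted: cdeeex
Word 2: "xdeecc" → sorted: ccdeex
Same letters? cdeeex != ccdeex
Anagram = No


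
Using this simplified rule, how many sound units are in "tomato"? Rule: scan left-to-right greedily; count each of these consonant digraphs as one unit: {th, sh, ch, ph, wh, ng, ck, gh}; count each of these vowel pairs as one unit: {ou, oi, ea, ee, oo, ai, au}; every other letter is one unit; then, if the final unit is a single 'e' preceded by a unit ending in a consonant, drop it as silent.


Word: "tomato" (6 letters)
Left-to-right scan:
  (1) 't' (letter)
  (2) 'o' (letter)
  (3) 'm' (letter)
  (4) 'a' (letter)
  (5) 't' (letter)
  (6) 'o' (letter)
Units from scan: 6
Sound units = 6 units


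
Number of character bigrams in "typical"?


Word: "typical" (length 7)
Number of 2-grams = length - 2 + 1 = 7 - 2 + 1
= 6


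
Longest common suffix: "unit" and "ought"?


Word 1: "unit"
Word 2: "ought"
Comparing from end:
  Pos -1: 't' == 't'
  Pos -2: 'i' != 'h' (stop)
LCS = "t" (length 1)


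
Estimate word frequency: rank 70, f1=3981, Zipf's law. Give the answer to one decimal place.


Zipf's law: f(r) = f(1) / r
f(1) = 3981
f(70) = 3981 / 70
= 56.9 occurrences


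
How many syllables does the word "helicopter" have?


Word: "helicopter"
Syllable breakdown: hel-i-cop-ter
Counting: 4 parts
= 4 syllables


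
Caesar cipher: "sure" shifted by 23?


Word: "sure"
Shift: 23
Each letter → (letter + shift) mod 26:
  's' (18) + 23 = 15 → 'p'
  'u' (20) + 23 = 17 → 'r'
  'r' (17) + 23 = 14 → 'o'
  'e' (4) + 23 = 1 → 'b'
Result = "prob"


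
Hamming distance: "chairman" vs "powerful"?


Comparing character by character (same length = 8):
  Pos 0: 'c' vs 'p' !=
  Pos 1: 'h' vs 'o' !=
  Pos 2: 'a' vs 'w' !=
  Pos 3: 'i' vs 'e' !=
  Pos 4: 'r' vs 'r' =
  Pos 5: 'm' vs 'f' !=
  Pos 6: 'a' vs 'u' !=
  Pos 7: 'n' vs 'l' !=
Hamming distance = 7


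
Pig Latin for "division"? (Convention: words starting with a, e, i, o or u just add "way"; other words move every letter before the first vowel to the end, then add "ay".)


Word: "division"
Starts with consonant(s) → move to end, add 'ay'
Consonant cluster: "d"
Pig Latin = "ivisionday"


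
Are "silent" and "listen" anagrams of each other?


Word 1: "silent" → sorted: eilnst
Word 2: "listen" → sorted: eilnst
Same letters? eilnst == eilnst
Anagram = Yes


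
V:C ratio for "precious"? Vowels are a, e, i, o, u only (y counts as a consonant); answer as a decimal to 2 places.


Word: "precious"
Vowels (a,e,i,o,u): 4
Consonants: 4
Ratio = 4/4
= 1.00


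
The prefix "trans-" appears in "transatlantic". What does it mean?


Prefix: trans-
Example: transatlantic (trans- + atlantic)
Meaning = across


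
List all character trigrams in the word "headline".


Word: "headline" (length 8)
Number of trigrams = 8 - 3 + 1 = 6
  Position 0: "hea"
  Position 1: "ead"
  Position 2: "adl"
  Position 3: "dli"
  Position 4: "lin"
  Position 5: "ine"
Trigrams = "hea", "ead", "adl", "dli", "lin", "ine"


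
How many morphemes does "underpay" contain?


Word: "underpay"
Morphemes: under- | pay
Each morpheme carries meaning
= 2 morphemes


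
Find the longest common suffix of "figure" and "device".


Word 1: "figure"
Word 2: "device"
Comparing from end:
  Pos -1: 'e' == 'e'
  Pos -2: 'r' != 'c' (stop)
LCS = "e" (length 1)


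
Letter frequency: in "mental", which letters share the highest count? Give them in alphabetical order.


Word: "mental"
Letter counts:
  'a': 1
  'e': 1
  'l': 1
  'm': 1
  'n': 1
  't': 1
Maximum count = 1
Most frequent = 'a', 'e', 'l', 'm', 'n', 't' (1 time each)


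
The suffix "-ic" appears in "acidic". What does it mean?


Suffix: -ic
Example: acidic = acid + -ic
Meaning = relating to


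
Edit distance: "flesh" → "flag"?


Word 1: "flesh" (length 5)
Word 2: "flag" (length 4)
One optimal edit sequence (insert/delete/substitute each cost 1):
  1. keep 'f'
  2. keep 'l'
  3. delete 'e'  (+1)
  4. substitute 's' -> 'a'  (+1)
  5. substitute 'h' -> 'g'  (+1)
Total edit operations: 3
Edit distance = 3


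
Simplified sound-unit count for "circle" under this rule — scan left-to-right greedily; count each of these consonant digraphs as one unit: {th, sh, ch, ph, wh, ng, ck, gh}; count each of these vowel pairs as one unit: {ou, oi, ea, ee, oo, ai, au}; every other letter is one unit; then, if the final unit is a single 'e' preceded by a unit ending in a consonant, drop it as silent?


Word: "circle" (6 letters)
Left-to-right scan:
  [1] 'c' (letter)
  [2] 'i' (letter)
  [3] 'r' (letter)
  [4] 'c' (letter)
  [5] 'l' (letter)
  [6] 'e' (letter)
Units from scan: 6
Final unit is 'e' after a consonant -> drop as silent (-1)
Sound units = 5 units


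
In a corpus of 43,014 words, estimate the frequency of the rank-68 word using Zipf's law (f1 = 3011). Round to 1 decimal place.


Zipf's law: f(r) = f(1) / r
f(1) = 3011
f(68) = 3011 / 68
= 44.3 occurrences


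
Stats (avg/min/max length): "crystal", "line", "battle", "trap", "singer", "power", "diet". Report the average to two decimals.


Lengths: "crystal"=7, "line"=4, "battle"=6, "trap"=4, "singer"=6, "power"=5, "diet"=4
Sum = 36, Count = 7
Average = 36/7 = 5.14
= avg=5.14, min=4, max=7


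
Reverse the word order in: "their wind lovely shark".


Original: "their wind lovely shark"
Words (1..n): their | wind | lovely | shark
Reversed (n..1): shark | lovely | wind | their
Result = "shark lovely wind their"


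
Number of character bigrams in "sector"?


Word: "sector" (length 6)
Number of 2-grams = length - 2 + 1 = 6 - 2 + 1
= 5


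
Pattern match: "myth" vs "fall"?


Pattern of "myth": [0, 1, 2, 3]
Pattern of "fall": [0, 1, 2, 2]
Patterns do not match
Same pattern = No


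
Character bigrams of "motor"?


Word: "motor" (length 5)
Number of bigrams = 5 - 2 + 1 = 4
  Position 0: "mo"
  Position 1: "ot"
  Position 2: "to"
  Position 3: "or"
Bigrams = "mo", "ot", "to", "or"


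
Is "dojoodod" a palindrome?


Word: "dojoodod"
Reversed: "dodoojod"
Forward == Backward? dojoodod != dodoojod
Palindrome = No


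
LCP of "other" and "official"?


Word 1: "other"
Word 2: "official"
Comparing from start:
  Pos 0: 'o' == 'o'
  Pos 1: 't' != 'f' (stop)
LCP = "o" (length 1)


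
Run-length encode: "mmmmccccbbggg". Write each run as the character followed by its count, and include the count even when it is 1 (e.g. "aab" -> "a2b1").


String: "mmmmccccbbggg"
Scanning for consecutive runs:
  'm' x 4
  'c' x 4
  'b' x 2
  'g' x 3
RLE = "m4c4b2g3"


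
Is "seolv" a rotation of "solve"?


Word: "solve", Candidate: "seolv"
Method: check if candidate is substring of word+word
"solvesolve" contains "seolv"? No
Is rotation = No


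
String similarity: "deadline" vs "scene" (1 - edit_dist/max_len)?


Word 1: "deadline" (length 8)
Word 2: "scene" (length 5)
One optimal edit sequence:
  1. delete 'd'  (+1)
  2. delete 'e'  (+1)
  3. delete 'a'  (+1)
  4. substitute 'd' -> 's'  (+1)
  5. substitute 'l' -> 'c'  (+1)
  6. substitute 'i' -> 'e'  (+1)
  7. keep 'n'
  8. keep 'e'
Edit distance = 6
Max length = max(8, 5) = 8
Similarity = 1 - 6/8
= 0.2500


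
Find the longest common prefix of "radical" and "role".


Word 1: "radical"
Word 2: "role"
Comparing from start:
  Pos 0: 'r' == 'r'
  Pos 1: 'a' != 'o' (stop)
LCP = "r" (length 1)


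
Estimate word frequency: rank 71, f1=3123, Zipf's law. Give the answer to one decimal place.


Zipf's law: f(r) = f(1) / r
f(1) = 3123
f(71) = 3123 / 71
= 44.0 occurrences


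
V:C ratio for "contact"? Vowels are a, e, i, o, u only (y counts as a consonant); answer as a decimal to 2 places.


Word: "contact"
Vowels (a,e,i,o,u): 2
Consonants: 5
Ratio = 2/5
= 0.40


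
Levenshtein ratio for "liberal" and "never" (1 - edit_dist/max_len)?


Word 1: "liberal" (length 7)
Word 2: "never" (length 5)
One optimal edit sequence:
  1. substitute 'l' -> 'n'  (+1)
  2. substitute 'i' -> 'e'  (+1)
  3. substitute 'b' -> 'v'  (+1)
  4. keep 'e'
  5. keep 'r'
  6. delete 'a'  (+1)
  7. delete 'l'  (+1)
Edit distance = 5
Max length = max(7, 5) = 7
Similarity = 1 - 5/7
= 0.2857


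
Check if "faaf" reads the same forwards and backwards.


Word: "faaf"
Reversed: "faaf"
Forward == Backward? faaf == faaf
Palindrome = Yes


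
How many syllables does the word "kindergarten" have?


Word: "kindergarten"
Syllable breakdown: kin | der | gar | ten
Counting: 4 parts
= 4 syllables


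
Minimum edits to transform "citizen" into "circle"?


Word 1: "citizen" (length 7)
Word 2: "circle" (length 6)
One optimal edit sequence (insert/delete/substitute each cost 1):
  1. keep 'c'
  2. keep 'i'
  3. substitute 't' -> 'r'  (+1)
  4. substitute 'i' -> 'c'  (+1)
  5. substitute 'z' -> 'l'  (+1)
  6. keep 'e'
  7. delete 'n'  (+1)
Total edit operations: 4
Edit distance = 4


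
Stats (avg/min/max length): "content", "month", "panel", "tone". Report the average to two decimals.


Lengths: "content"=7, "month"=5, "panel"=5, "tone"=4
Sum = 21, Count = 4
Average = 21/4 = 5.25
= avg=5.25, min=4, max=7


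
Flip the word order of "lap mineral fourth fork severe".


Original: "lap mineral fourth fork severe"
Words (1..n): lap | mineral | fourth | fork | severe
Reversed (n..1): severe | fork | fourth | mineral | lap
Result = "severe fork fourth mineral lap"


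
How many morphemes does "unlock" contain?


Word: "unlock"
Morphemes: un- | lock
Each morpheme carries meaning
= 2 morphemes


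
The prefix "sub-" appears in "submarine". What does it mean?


Prefix: sub-
Example: submarine = sub- + marine
Meaning = under / below


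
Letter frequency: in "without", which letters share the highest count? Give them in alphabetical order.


Word: "without"
Letter counts:
  'h': 1
  'i': 1
  'o': 1
  't': 2
  'u': 1
  'w': 1
Maximum count = 2
Most frequent = 't' (2 times each)


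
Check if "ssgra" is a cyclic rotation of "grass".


Word: "grass", Candidate: "ssgra"
Method: check if candidate is substring of word+word
"grassgrass" contains "ssgra"? Yes
Is rotation = Yes


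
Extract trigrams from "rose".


Word: "rose" (length 4)
Number of trigrams = 4 - 3 + 1 = 2
  Position 0: "ros"
  Position 1: "ose"
Trigrams = "ros", "ose"


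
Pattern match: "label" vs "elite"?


Pattern of "label": [0, 1, 2, 3, 0]
Pattern of "elite": [0, 1, 2, 3, 0]
Patterns match
Same pattern = Yes


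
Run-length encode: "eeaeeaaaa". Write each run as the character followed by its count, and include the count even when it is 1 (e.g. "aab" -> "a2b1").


String: "eeaeeaaaa"
Scanning for consecutive runs:
  'e' x 2
  'a' x 1
  'e' x 2
  'a' x 4
RLE = "e2a1e2a4"


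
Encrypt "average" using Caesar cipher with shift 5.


Word: "average"
Shift: 5
Each letter → (letter + shift) mod 26:
  'a' (0) + 5 = 5 → 'f'
  'v' (21) + 5 = 0 → 'a'
  'e' (4) + 5 = 9 → 'j'
  'r' (17) + 5 = 22 → 'w'
  'a' (0) + 5 = 5 → 'f'
  'g' (6) + 5 = 11 → 'l'
  'e' (4) + 5 = 9 → 'j'
Result = "fajwflj"


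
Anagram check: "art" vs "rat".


Word 1: "art" → sorted: art
Word 2: "rat" → sorted: art
Same letters? art == art
Anagram = Yes


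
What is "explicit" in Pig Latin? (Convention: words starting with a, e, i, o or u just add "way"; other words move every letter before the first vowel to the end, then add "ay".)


Word: "explicit"
Starts with vowel → add 'way'
Pig Latin = "explicitway"


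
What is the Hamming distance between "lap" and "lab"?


Comparing character by character (same length = 3):
  Pos 0: 'l' vs 'l' =
  Pos 1: 'a' vs 'a' =
  Pos 2: 'p' vs 'b' !=
Hamming distance = 1


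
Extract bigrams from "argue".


Word: "argue" (length 5)
Number of bigrams = 5 - 2 + 1 = 4
  Position 0: "ar"
  Position 1: "rg"
  Position 2: "gu"
  Position 3: "ue"
Bigrams = "ar", "rg", "gu", "ue"


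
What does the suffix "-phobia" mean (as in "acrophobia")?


Suffix: -phobia
Example: acrophobia = acro- + -phobia
Meaning = fear of


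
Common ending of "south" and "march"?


Word 1: "south"
Word 2: "march"
Comparing from end:
  Pos -1: 'h' == 'h'
  Pos -2: 't' != 'c' (stop)
LCS = "h" (length 1)


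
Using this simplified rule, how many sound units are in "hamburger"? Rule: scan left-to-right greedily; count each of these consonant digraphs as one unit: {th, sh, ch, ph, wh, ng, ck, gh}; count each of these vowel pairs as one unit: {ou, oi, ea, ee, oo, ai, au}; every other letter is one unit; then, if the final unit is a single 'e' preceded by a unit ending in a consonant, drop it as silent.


Word: "hamburger" (9 letters)
Left-to-right scan:
  1. 'h' (letter)
  2. 'a' (letter)
  3. 'm' (letter)
  4. 'b' (letter)
  5. 'u' (letter)
  6. 'r' (letter)
  7. 'g' (letter)
  8. 'e' (letter)
  9. 'r' (letter)
Units from scan: 9
Sound units = 9 units


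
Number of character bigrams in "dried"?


Word: "dried" (length 5)
Number of 2-grams = length - 2 + 1 = 5 - 2 + 1
= 4


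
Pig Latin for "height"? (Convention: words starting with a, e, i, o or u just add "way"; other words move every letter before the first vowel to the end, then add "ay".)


Word: "height"
Starts with consonant(s) → move to end, add 'ay'
Consonant cluster: "h"
Pig Latin = "eighthay"


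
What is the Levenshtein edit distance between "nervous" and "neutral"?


Word 1: "nervous" (length 7)
Word 2: "neutral" (length 7)
One optimal edit sequence (insert/delete/substitute each cost 1):
  1. keep 'n'
  2. keep 'e'
  3. substitute 'r' -> 'u'  (+1)
  4. substitute 'v' -> 't'  (+1)
  5. substitute 'o' -> 'r'  (+1)
  6. substitute 'u' -> 'a'  (+1)
  7. substitute 's' -> 'l'  (+1)
Total edit operations: 5
Edit distance = 5


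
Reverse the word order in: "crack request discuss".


Original: "crack request discuss"
Words (1..n): crack | request | discuss
Reversed (n..1): discuss | request | crack
Result = "discuss request crack"


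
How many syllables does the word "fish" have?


Word: "fish"
Syllable breakdown: fish
Counting: 1 part
= 1 syllable


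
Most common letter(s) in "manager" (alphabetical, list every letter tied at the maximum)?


Word: "manager"
Letter counts:
  'a': 2
  'e': 1
  'g': 1
  'm': 1
  'n': 1
  'r': 1
Maximum count = 2
Most frequent = 'a' (2 times each)


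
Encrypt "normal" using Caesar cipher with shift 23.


Word: "normal"
Shift: 23
Each letter → (letter + shift) mod 26:
  'n' (13) + 23 = 10 → 'k'
  'o' (14) + 23 = 11 → 'l'
  'r' (17) + 23 = 14 → 'o'
  'm' (12) + 23 = 9 → 'j'
  'a' (0) + 23 = 23 → 'x'
  'l' (11) + 23 = 8 → 'i'
Result = "klojxi"


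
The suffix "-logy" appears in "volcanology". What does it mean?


Suffix: -logy
Example: volcanology (volcano + -logy)
Meaning = study of


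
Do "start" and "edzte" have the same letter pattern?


Pattern of "start": [0, 1, 2, 3, 1]
Pattern of "edzte": [0, 1, 2, 3, 0]
Patterns do not match
Same pattern = No


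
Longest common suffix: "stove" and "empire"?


Word 1: "stove"
Word 2: "empire"
Comparing from end:
  Pos -1: 'e' == 'e'
  Pos -2: 'v' != 'r' (stop)
LCS = "e" (length 1)


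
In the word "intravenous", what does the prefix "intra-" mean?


Prefix: intra-
Example: intravenous = intra- + venous
Meaning = within


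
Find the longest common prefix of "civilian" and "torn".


Word 1: "civilian"
Word 2: "torn"
Comparing from start:
  Pos 0: 'c' != 't' (stop)
LCP = "" (length 0)


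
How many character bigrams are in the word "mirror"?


Word: "mirror" (length 6)
Number of 2-grams = length - 2 + 1 = 6 - 2 + 1
= 5


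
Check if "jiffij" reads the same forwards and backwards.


Word: "jiffij"
Reversed: "jiffij"
Forward == Backward? jiffij == jiffij
Palindrome = Yes


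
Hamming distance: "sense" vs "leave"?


Comparing character by character (same length = 5):
  Pos 0: 's' vs 'l' !=
  Pos 1: 'e' vs 'e' =
  Pos 2: 'n' vs 'a' !=
  Pos 3: 's' vs 'v' !=
  Pos 4: 'e' vs 'e' =
Hamming distance = 3


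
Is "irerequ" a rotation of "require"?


Word: "require", Candidate: "irerequ"
Method: check if candidate is substring of word+word
"requirerequire" contains "irerequ"? Yes
Is rotation = Yes


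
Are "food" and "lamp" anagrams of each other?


Word 1: "food" → sorted: dfoo
Word 2: "lamp" → sorted: almp
Same letters? dfoo != almp
Anagram = No


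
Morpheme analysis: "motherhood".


Word: "motherhood"
Morphemes: mother | -hood
Each morpheme carries meaning
= 2 morphemes


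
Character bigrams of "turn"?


Word: "turn" (length 4)
Number of bigrams = 4 - 2 + 1 = 3
  Position 0: "tu"
  Position 1: "ur"
  Position 2: "rn"
Bigrams = "tu", "ur", "rn"


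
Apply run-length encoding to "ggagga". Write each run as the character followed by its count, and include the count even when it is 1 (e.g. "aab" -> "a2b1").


String: "ggagga"
Scanning for consecutive runs:
  'g' x 2
  'a' x 1
  'g' x 2
  'a' x 1
RLE = "g2a1g2a1"


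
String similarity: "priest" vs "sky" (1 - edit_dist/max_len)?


Word 1: "priest" (length 6)
Word 2: "sky" (length 3)
One optimal edit sequence:
  1. delete 'p'  (+1)
  2. delete 'r'  (+1)
  3. delete 'i'  (+1)
  4. substitute 'e' -> 's'  (+1)
  5. substitute 's' -> 'k'  (+1)
  6. substitute 't' -> 'y'  (+1)
Edit distance = 6
Max length = max(6, 3) = 6
Similarity = 1 - 6/6
= 0.0000


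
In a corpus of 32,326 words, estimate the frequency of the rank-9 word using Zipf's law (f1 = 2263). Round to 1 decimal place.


Zipf's law: f(r) = f(1) / r
f(1) = 2263
f(9) = 2263 / 9
= 251.4 occurrences


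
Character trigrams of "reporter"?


Word: "reporter" (length 8)
Number of trigrams = 8 - 3 + 1 = 6
  Position 0: "rep"
  Position 1: "epo"
  Position 2: "por"
  Position 3: "ort"
  Position 4: "rte"
  Position 5: "ter"
Trigrams = "rep", "epo", "por", "ort", "rte", "ter"


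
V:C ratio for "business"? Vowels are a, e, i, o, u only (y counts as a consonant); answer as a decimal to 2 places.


Word: "business"
Vowels (a,e,i,o,u): 3
Consonants: 5
Ratio = 3/5
= 0.60


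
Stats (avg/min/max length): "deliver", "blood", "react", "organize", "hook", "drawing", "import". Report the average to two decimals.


Lengths: "deliver"=7, "blood"=5, "react"=5, "organize"=8, "hook"=4, "drawing"=7, "import"=6
Sum = 42, Count = 7
Average = 42/7 = 6.00
= avg=6.00, min=4, max=8


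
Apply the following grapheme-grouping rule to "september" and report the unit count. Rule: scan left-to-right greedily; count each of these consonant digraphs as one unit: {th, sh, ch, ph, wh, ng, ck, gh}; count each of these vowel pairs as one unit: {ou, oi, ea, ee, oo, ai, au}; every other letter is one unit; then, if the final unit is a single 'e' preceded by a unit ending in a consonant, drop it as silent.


Word: "september" (9 letters)
Left-to-right scan:
  (1) 's' (letter)
  (2) 'e' (letter)
  (3) 'p' (letter)
  (4) 't' (letter)
  (5) 'e' (letter)
  (6) 'm' (letter)
  (7) 'b' (letter)
  (8) 'e' (letter)
  (9) 'r' (letter)
Units from scan: 9
Sound units = 9 units


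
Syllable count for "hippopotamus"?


Word: "hippopotamus"
Syllable breakdown: hip | po | pot | a | mus
Counting: 5 parts
= 5 syllables


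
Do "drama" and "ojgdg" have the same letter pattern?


Pattern of "drama": [0, 1, 2, 3, 2]
Pattern of "ojgdg": [0, 1, 2, 3, 2]
Patterns match
Same pattern = Yes


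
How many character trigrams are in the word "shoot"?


Word: "shoot" (length 5)
Number of 3-grams = length - 3 + 1 = 5 - 3 + 1
= 3


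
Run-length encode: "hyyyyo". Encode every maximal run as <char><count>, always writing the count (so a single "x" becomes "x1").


String: "hyyyyo"
Scanning for consecutive runs:
  'h' x 1
  'y' x 4
  'o' x 1
RLE = "h1y4o1"


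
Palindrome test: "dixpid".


Word: "dixpid"
Reversed: "dipxid"
Forward == Backward? dixpid != dipxid
Palindrome = No


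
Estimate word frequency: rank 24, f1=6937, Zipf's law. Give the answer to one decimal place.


Zipf's law: f(r) = f(1) / r
f(1) = 6937
f(24) = 6937 / 24
= 289.0 occurrences


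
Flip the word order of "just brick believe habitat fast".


Original: "just brick believe habitat fast"
Words (1..n): just | brick | believe | habitat | fast
Reversed (n..1): fast | habitat | believe | brick | just
Result = "fast habitat believe brick just"


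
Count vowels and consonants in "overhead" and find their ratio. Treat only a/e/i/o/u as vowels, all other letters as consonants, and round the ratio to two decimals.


Word: "overhead"
Vowels (a,e,i,o,u): 4
Consonants: 4
Ratio = 4/4
= 1.00


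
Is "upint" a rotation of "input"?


Word: "input", Candidate: "upint"
Method: check if candidate is substring of word+word
"inputinput" contains "upint"? No
Is rotation = No


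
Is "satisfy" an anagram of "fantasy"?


Word 1: "fantasy" → sorted: aafnsty
Word 2: "satisfy" → sorted: afissty
Same letters? aafnsty != afissty
Anagram = No


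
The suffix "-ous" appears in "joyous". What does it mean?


Suffix: -ous
Example: joyous (joy + -ous)
Meaning = having quality of


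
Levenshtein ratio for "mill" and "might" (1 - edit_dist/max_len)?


Word 1: "mill" (length 4)
Word 2: "might" (length 5)
One optimal edit sequence:
  1. keep 'm'
  2. keep 'i'
  3. insert 'g'  (+1)
  4. substitute 'l' -> 'h'  (+1)
  5. substitute 'l' -> 't'  (+1)
Edit distance = 3
Max length = max(4, 5) = 5
Similarity = 1 - 3/5
= 0.4000


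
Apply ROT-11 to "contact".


Word: "contact"
Shift: 11
Each letter → (letter + shift) mod 26:
  'c' (2) + 11 = 13 → 'n'
  'o' (14) + 11 = 25 → 'z'
  'n' (13) + 11 = 24 → 'y'
  't' (19) + 11 = 4 → 'e'
  'a' (0) + 11 = 11 → 'l'
  'c' (2) + 11 = 13 → 'n'
  't' (19) + 11 = 4 → 'e'
Result = "nzyelne"


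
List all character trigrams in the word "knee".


Word: "knee" (length 4)
Number of trigrams = 4 - 3 + 1 = 2
  Position 0: "kne"
  Position 1: "nee"
Trigrams = "kne", "nee"


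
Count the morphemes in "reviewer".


Word: "reviewer"
Morphemes: re- / view / -er
Each morpheme carries meaning
= 3 morphemes


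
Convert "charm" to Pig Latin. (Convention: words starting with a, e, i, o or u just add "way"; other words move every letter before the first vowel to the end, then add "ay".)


Word: "charm"
Starts with consonant(s) → move to end, add 'ay'
Consonant cluster: "ch"
Pig Latin = "armchay"


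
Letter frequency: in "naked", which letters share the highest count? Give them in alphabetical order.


Word: "naked"
Letter counts:
  'a': 1
  'd': 1
  'e': 1
  'k': 1
  'n': 1
Maximum count = 1
Most frequent = 'a', 'd', 'e', 'k', 'n' (1 time each)


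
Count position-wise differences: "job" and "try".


Comparing character by character (same length = 3):
  Pos 0: 'j' vs 't' !=
  Pos 1: 'o' vs 'r' !=
  Pos 2: 'b' vs 'y' !=
Hamming distance = 3


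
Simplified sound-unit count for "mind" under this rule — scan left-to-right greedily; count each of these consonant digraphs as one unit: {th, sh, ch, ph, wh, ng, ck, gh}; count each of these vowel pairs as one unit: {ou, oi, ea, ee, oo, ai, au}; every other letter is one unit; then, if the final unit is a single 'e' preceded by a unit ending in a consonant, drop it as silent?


Word: "mind" (4 letters)
Left-to-right scan:
  [1] 'm' (letter)
  [2] 'i' (letter)
  [3] 'n' (letter)
  [4] 'd' (letter)
Units from scan: 4
Sound units = 4 units


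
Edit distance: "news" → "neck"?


Word 1: "news" (length 4)
Word 2: "neck" (length 4)
One optimal edit sequence (insert/delete/substitute each cost 1):
  1. keep 'n'
  2. keep 'e'
  3. substitute 'w' -> 'c'  (+1)
  4. substitute 's' -> 'k'  (+1)
Total edit operations: 2
Edit distance = 2


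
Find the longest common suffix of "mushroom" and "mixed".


Word 1: "mushroom"
Word 2: "mixed"
Comparing from end:
  Pos -1: 'm' != 'd' (stop)
LCS = "" (length 0)


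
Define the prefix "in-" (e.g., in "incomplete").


Prefix: in-
Example: incomplete = in- + complete
Meaning = not / into


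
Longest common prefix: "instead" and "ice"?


Word 1: "instead"
Word 2: "ice"
Comparing from start:
  Pos 0: 'i' == 'i'
  Pos 1: 'n' != 'c' (stop)
LCP = "i" (length 1)


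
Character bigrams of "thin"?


Word: "thin" (length 4)
Number of bigrams = 4 - 2 + 1 = 3
  Position 0: "th"
  Position 1: "hi"
  Position 2: "in"
Bigrams = "th", "hi", "in"


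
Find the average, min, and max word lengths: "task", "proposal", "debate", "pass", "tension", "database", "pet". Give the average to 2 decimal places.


Lengths: "task"=4, "proposal"=8, "debate"=6, "pass"=4, "tension"=7, "database"=8, "pet"=3
Sum = 40, Count = 7
Average = 40/7 = 5.71
= avg=5.71, min=3, max=8


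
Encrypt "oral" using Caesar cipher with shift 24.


Word: "oral"
Shift: 24
Each letter → (letter + shift) mod 26:
  'o' (14) + 24 = 12 → 'm'
  'r' (17) + 24 = 15 → 'p'
  'a' (0) + 24 = 24 → 'y'
  'l' (11) + 24 = 9 → 'j'
Result = "mpyj"


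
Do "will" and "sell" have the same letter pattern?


Pattern of "will": [0, 1, 2, 2]
Pattern of "sell": [0, 1, 2, 2]
Patterns match
Same pattern = Yes


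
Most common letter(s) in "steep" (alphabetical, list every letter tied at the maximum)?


Word: "steep"
Letter counts:
  'e': 2
  'p': 1
  's': 1
  't': 1
Maximum count = 2
Most frequent = 'e' (2 times each)


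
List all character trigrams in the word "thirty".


Word: "thirty" (length 6)
Number of trigrams = 6 - 3 + 1 = 4
  Position 0: "thi"
  Position 1: "hir"
  Position 2: "irt"
  Position 3: "rty"
Trigrams = "thi", "hir", "irt", "rty"


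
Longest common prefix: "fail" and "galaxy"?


Word 1: "fail"
Word 2: "galaxy"
Comparing from start:
  Pos 0: 'f' != 'g' (stop)
LCP = "" (length 0)


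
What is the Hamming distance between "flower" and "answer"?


Comparing character by character (same length = 6):
  Pos 0: 'f' vs 'a' !=
  Pos 1: 'l' vs 'n' !=
  Pos 2: 'o' vs 's' !=
  Pos 3: 'w' vs 'w' =
  Pos 4: 'e' vs 'e' =
  Pos 5: 'r' vs 'r' =
Hamming distance = 3


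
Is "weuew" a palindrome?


Word: "weuew"
Reversed: "weuew"
Forward == Backward? weuew == weuew
Palindrome = Yes


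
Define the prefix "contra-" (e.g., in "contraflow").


Prefix: contra-
Example: contraflow = contra- + flow
Meaning = against


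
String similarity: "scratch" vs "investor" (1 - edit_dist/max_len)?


Word 1: "scratch" (length 7)
Word 2: "investor" (length 8)
One optimal edit sequence:
  1. insert 'i'  (+1)
  2. substitute 's' -> 'n'  (+1)
  3. substitute 'c' -> 'v'  (+1)
  4. substitute 'r' -> 'e'  (+1)
  5. substitute 'a' -> 's'  (+1)
  6. keep 't'
  7. substitute 'c' -> 'o'  (+1)
  8. substitute 'h' -> 'r'  (+1)
Edit distance = 7
Max length = max(7, 8) = 8
Similarity = 1 - 7/8
= 0.1250


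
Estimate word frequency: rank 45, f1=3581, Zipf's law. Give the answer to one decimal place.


Zipf's law: f(r) = f(1) / r
f(1) = 3581
f(45) = 3581 / 45
= 79.6 occurrences


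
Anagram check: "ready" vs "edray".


Word 1: "ready" → sorted: adery
Word 2: "edray" → sorted: adery
Same letters? adery == adery
Anagram = Yes


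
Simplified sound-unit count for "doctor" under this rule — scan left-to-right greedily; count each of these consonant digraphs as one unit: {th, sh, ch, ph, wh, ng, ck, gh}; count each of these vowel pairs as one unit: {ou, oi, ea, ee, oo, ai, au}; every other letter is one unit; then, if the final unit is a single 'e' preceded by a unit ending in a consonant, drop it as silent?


Word: "doctor" (6 letters)
Left-to-right scan:
  1. 'd' (letter)
  2. 'o' (letter)
  3. 'c' (letter)
  4. 't' (letter)
  5. 'o' (letter)
  6. 'r' (letter)
Units from scan: 6
Sound units = 6 units


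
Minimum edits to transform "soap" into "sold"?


Word 1: "soap" (length 4)
Word 2: "sold" (length 4)
One optimal edit sequence (insert/delete/substitute each cost 1):
  1. keep 's'
  2. keep 'o'
  3. substitute 'a' -> 'l'  (+1)
  4. substitute 'p' -> 'd'  (+1)
Total edit operations: 2
Edit distance = 2


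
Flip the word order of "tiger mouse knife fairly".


Original: "tiger mouse knife fairly"
Words (1..n): tiger | mouse | knife | fairly
Reversed (n..1): fairly | knife | mouse | tiger
Result = "fairly knife mouse tiger"


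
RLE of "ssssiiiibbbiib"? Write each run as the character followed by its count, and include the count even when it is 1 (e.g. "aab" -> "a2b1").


String: "ssssiiiibbbiib"
Scanning for consecutive runs:
  's' x 4
  'i' x 4
  'b' x 3
  'i' x 2
  'b' x 1
RLE = "s4i4b3i2b1"


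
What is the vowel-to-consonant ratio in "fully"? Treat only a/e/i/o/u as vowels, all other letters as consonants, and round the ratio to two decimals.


Word: "fully"
Vowels (a,e,i,o,u): 1
Consonants: 4
Ratio = 1/4
= 0.25


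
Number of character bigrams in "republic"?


Word: "republic" (length 8)
Number of 2-grams = length - 2 + 1 = 8 - 2 + 1
= 7


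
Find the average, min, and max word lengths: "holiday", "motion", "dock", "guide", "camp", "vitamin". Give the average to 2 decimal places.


Lengths: "holiday"=7, "motion"=6, "dock"=4, "guide"=5, "camp"=4, "vitamin"=7
Sum = 33, Count = 6
Average = 33/6 = 5.50
= avg=5.50, min=4, max=7


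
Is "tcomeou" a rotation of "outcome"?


Word: "outcome", Candidate: "tcomeou"
Method: check if candidate is substring of word+word
"outcomeoutcome" contains "tcomeou"? Yes
Is rotation = Yes


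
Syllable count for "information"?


Word: "information"
Syllable breakdown: in · for · ma · tion
Counting: 4 parts
= 4 syllables


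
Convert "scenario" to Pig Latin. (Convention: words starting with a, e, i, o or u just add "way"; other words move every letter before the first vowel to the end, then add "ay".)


Word: "scenario"
Starts with consonant(s) → move to end, add 'ay'
Consonant cluster: "sc"
Pig Latin = "enarioscay"


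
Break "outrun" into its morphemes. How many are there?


Word: "outrun"
Morphemes: out- | run
Each morpheme carries meaning
= 2 morphemes


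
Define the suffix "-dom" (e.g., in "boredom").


Suffix: -dom
As in: boredom -> bore + -dom
Meaning = state / realm


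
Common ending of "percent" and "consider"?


Word 1: "percent"
Word 2: "consider"
Comparing from end:
  Pos -1: 't' != 'r' (stop)
LCS = "" (length 0)


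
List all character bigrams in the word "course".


Word: "course" (length 6)
Number of bigrams = 6 - 2 + 1 = 5
  Position 0: "co"
  Position 1: "ou"
  Position 2: "ur"
  Position 3: "rs"
  Position 4: "se"
Bigrams = "co", "ou", "ur", "rs", "se"
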